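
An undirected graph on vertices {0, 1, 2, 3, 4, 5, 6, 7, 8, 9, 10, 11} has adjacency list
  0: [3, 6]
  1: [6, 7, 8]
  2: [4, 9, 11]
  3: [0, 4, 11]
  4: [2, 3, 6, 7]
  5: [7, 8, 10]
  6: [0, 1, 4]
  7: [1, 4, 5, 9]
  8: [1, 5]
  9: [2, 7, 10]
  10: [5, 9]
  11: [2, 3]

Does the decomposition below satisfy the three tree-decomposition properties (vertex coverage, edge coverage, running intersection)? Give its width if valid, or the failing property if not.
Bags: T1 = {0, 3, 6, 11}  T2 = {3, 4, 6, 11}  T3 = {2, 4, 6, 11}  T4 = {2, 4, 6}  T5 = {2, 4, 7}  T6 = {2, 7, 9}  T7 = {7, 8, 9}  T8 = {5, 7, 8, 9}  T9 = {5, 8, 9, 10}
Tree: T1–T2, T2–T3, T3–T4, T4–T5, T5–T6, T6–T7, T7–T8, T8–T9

A tree decomposition must satisfy three properties: every vertex lies in some bag; for every edge, both endpoints lie together in some bag; and for every vertex, the bags containing it form a connected subtree. Here vertex 1 appears in no bag, so the decomposition is invalid.

No — vertex 1 appears in no bag.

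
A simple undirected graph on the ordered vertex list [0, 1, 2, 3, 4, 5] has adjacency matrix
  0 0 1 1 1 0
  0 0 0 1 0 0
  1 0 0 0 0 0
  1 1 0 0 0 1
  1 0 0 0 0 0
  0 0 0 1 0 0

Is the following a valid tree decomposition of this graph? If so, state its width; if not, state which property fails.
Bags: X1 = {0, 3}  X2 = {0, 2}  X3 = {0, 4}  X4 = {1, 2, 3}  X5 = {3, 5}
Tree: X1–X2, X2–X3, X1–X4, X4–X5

No — bags containing vertex 2 are not connected in the tree.

A tree decomposition must satisfy three properties: every vertex lies in some bag; for every edge, both endpoints lie together in some bag; and for every vertex, the bags containing it form a connected subtree. Here bags containing vertex 2 are not connected in the tree, so the decomposition is invalid.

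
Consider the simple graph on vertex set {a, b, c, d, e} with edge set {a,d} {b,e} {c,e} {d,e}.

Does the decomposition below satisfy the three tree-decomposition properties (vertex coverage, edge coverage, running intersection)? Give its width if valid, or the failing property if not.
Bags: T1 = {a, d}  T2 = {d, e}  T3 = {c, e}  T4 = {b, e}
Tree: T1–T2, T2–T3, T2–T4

Vertex coverage: the bags together contain {a, b, c, d, e}, the full vertex set. Edge coverage: each edge of G has both endpoints in at least one bag. Running intersection: for every vertex, the bags containing it form a connected subtree. All three properties hold, so this is a valid tree decomposition of width max|bag| − 1 = 1, and hence tw(G) ≤ 1.

Yes; width 1.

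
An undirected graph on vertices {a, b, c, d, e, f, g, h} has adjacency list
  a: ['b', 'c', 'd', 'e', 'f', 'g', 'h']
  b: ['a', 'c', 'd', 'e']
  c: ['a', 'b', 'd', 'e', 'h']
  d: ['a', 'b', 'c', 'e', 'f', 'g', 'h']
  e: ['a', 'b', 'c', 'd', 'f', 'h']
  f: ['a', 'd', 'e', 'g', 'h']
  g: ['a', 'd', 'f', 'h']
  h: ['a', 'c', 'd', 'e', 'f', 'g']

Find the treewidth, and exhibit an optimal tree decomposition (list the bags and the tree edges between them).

The largest bag has 5 vertices, giving width 4; this decomposition certifies tw(G) ≤ 4. For the lower bound, the 5 vertices {a, d, f, g, h} are pairwise adjacent, and any tree decomposition puts a clique entirely inside one bag — forcing width ≥ 4. Therefore the treewidth is 4.

Treewidth 4.
One such decomposition:
Bags: B1 = {a, c, d, e, h}  B2 = {a, d, e, f, h}  B3 = {a, d, f, g, h}  B4 = {a, b, c, d, e}
Tree: B1–B2, B2–B3, B1–B4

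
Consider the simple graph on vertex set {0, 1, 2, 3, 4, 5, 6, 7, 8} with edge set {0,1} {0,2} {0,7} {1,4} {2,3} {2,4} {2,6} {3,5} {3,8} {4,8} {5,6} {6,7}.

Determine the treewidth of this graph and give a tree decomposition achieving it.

Treewidth 3.
One optimal decomposition is:
Bags: B1 = {0, 1, 4, 7}  B2 = {0, 2, 4, 7}  B3 = {2, 4, 6, 7}  B4 = {2, 4, 6, 8}  B5 = {2, 3, 6, 8}  B6 = {3, 5, 6, 8}
Tree: B1–B2, B2–B3, B3–B4, B4–B5, B5–B6

Every bag has size at most 4, so the width is 4 − 1 = 3 and tw(G) ≤ 3. For the lower bound: the 4 vertex sets {0,1,7}, {4}, {2}, {3,5,6,8} are disjoint, each induces a connected subgraph, and every pair is joined by at least one edge of G. Contracting each set to a single vertex therefore yields K_{4} as a minor, and since treewidth is minor-monotone, tw(G) ≥ tw(K_{4}) = 3. Hence tw(G) = 3 exactly.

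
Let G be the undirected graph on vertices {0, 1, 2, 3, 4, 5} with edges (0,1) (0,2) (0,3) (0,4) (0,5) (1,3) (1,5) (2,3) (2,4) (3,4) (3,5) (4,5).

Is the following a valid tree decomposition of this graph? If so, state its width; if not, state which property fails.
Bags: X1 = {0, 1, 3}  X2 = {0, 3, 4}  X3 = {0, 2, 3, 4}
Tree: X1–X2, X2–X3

No — vertex 5 appears in no bag.

A tree decomposition must satisfy three properties: every vertex lies in some bag; for every edge, both endpoints lie together in some bag; and for every vertex, the bags containing it form a connected subtree. Here vertex 5 appears in no bag, so the decomposition is invalid.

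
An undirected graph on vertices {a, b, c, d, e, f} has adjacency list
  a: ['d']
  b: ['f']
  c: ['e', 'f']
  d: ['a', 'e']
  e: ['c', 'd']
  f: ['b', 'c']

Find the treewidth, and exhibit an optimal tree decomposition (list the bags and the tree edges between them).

The largest bag has 2 vertices, giving width 1; this decomposition certifies tw(G) ≤ 1. Since G has at least one edge (e.g. a–d), it is not an edgeless graph, so tw(G) ≥ 1. Hence tw(G) = 1 exactly.

Treewidth 1.
One such decomposition:
Bags: B1 = {a, d}  B2 = {d, e}  B3 = {c, e}  B4 = {c, f}  B5 = {b, f}
Tree: B1–B2, B2–B3, B3–B4, B4–B5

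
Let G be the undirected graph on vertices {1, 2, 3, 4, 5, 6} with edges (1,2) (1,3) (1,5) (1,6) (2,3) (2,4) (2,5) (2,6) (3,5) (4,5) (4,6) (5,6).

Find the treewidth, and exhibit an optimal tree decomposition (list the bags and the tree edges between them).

The largest bag has 4 vertices, giving width 3; this decomposition certifies tw(G) ≤ 3. Conversely, {1, 2, 3, 5} is a clique of size 4, and the vertices of any clique must share a bag in every tree decomposition; so some bag has ≥ 4 vertices and tw(G) ≥ 3. Therefore the treewidth is 3.

Treewidth 3.
Bags: B1 = {1, 2, 5, 6}  B2 = {1, 2, 3, 5}  B3 = {2, 4, 5, 6}
Tree: B1–B2, B1–B3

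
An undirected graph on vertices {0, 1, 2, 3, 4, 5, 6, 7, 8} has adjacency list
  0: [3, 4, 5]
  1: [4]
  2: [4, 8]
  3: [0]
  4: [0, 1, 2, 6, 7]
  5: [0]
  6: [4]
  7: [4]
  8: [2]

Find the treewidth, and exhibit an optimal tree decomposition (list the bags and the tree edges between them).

Treewidth 1.
Bags: B1 = {0, 4}  B2 = {2, 4}  B3 = {2, 8}  B4 = {4, 6}  B5 = {1, 4}  B6 = {4, 7}  B7 = {0, 5}  B8 = {0, 3}
Tree: B1–B2, B2–B3, B2–B4, B2–B5, B4–B6, B1–B7, B1–B8

Every bag has size at most 2, so the width is 2 − 1 = 1 and tw(G) ≤ 1. Any graph with an edge has treewidth ≥ 1, and G has the edge 0–4. Hence tw(G) = 1 exactly.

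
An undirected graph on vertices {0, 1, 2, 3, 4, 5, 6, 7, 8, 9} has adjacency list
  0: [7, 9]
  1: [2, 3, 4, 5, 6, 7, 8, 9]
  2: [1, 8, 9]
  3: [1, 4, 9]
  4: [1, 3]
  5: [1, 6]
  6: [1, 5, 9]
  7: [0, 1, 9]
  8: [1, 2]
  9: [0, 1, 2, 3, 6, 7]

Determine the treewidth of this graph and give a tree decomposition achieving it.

Treewidth 2.
One optimal decomposition is:
Bags: B1 = {1, 3, 9}  B2 = {1, 2, 9}  B3 = {1, 6, 9}  B4 = {1, 5, 6}  B5 = {1, 2, 8}  B6 = {1, 3, 4}  B7 = {1, 7, 9}  B8 = {0, 7, 9}
Tree: B1–B2, B2–B3, B3–B4, B2–B5, B1–B6, B2–B7, B7–B8

Each bag holds 3 vertices, so the decomposition has width 2, which upper-bounds the treewidth. Conversely, {0, 7, 9} is a clique of size 3, and the vertices of any clique must share a bag in every tree decomposition; so some bag has ≥ 3 vertices and tw(G) ≥ 2. Therefore the treewidth is 2.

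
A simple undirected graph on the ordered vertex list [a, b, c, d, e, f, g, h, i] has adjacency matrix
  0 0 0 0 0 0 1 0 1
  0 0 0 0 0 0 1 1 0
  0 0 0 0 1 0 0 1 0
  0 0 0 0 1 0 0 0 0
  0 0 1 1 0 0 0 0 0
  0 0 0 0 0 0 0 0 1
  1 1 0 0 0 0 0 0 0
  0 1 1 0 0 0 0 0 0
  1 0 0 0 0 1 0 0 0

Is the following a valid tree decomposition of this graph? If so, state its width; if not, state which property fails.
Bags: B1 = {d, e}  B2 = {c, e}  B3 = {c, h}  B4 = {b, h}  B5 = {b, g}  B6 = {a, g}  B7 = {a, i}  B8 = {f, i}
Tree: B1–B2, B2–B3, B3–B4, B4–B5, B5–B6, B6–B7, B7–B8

Yes; width 1.

Checking the three conditions: (i) the bags cover all of {a, b, c, d, e, f, g, h, i}; (ii) for each edge, some bag contains both endpoints; (iii) the bags containing any fixed vertex form a subtree. All hold, so the decomposition is valid with width 2 − 1 = 1.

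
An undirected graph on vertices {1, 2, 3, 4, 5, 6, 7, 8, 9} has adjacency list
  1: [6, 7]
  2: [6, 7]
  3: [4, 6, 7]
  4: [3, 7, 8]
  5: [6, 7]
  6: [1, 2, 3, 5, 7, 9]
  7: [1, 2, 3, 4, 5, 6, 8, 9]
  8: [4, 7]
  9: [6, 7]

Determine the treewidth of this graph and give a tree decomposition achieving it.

Treewidth 2.
One such decomposition:
Bags: B1 = {1, 6, 7}  B2 = {3, 6, 7}  B3 = {5, 6, 7}  B4 = {2, 6, 7}  B5 = {6, 7, 9}  B6 = {3, 4, 7}  B7 = {4, 7, 8}
Tree: B1–B2, B2–B3, B2–B4, B1–B5, B2–B6, B6–B7

The largest bag has 3 vertices, giving width 2; this decomposition certifies tw(G) ≤ 2. For the lower bound, the 3 vertices {4, 7, 8} are pairwise adjacent, and any tree decomposition puts a clique entirely inside one bag — forcing width ≥ 2. Hence tw(G) = 2 exactly.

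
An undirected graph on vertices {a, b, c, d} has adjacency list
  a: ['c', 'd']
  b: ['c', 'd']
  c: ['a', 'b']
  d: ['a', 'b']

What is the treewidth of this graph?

A width-2 tree decomposition is:
Bags: B1 = {b, c, d}  B2 = {a, c, d}
Tree: B1–B2
Each bag holds 3 vertices, so the decomposition has width 2, which upper-bounds the treewidth. For the lower bound, G contains the cycle d–b–c–a–d, so G is not a forest; only forests have treewidth ≤ 1, hence tw(G) ≥ 2. Therefore the treewidth is 2.

2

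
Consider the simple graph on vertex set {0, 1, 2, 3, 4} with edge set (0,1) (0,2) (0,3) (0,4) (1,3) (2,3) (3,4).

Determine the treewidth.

A width-2 tree decomposition is:
Bags: B1 = {0, 3, 4}  B2 = {0, 1, 3}  B3 = {0, 2, 3}
Tree: B1–B2, B1–B3
Every bag has size at most 3, so the width is 3 − 1 = 2 and tw(G) ≤ 2. For the lower bound, the 3 vertices {0, 1, 3} are pairwise adjacent, and any tree decomposition puts a clique entirely inside one bag — forcing width ≥ 2. Hence tw(G) = 2 exactly.

2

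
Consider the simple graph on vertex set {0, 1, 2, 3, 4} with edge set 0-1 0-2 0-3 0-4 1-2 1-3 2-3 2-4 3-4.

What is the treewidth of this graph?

A width-3 tree decomposition is:
Bags: B1 = {0, 2, 3, 4}  B2 = {0, 1, 2, 3}
Tree: B1–B2
Every bag has size at most 4, so the width is 4 − 1 = 3 and tw(G) ≤ 3. Conversely, {0, 1, 2, 3} is a clique of size 4, and the vertices of any clique must share a bag in every tree decomposition; so some bag has ≥ 4 vertices and tw(G) ≥ 3. Hence tw(G) = 3 exactly.

3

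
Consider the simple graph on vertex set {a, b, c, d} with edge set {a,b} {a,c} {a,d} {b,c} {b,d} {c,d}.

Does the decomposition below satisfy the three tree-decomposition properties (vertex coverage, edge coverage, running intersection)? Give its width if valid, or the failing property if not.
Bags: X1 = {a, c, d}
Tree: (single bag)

No — vertex b appears in no bag.

A tree decomposition must satisfy three properties: every vertex lies in some bag; for every edge, both endpoints lie together in some bag; and for every vertex, the bags containing it form a connected subtree. Here vertex b appears in no bag, so the decomposition is invalid.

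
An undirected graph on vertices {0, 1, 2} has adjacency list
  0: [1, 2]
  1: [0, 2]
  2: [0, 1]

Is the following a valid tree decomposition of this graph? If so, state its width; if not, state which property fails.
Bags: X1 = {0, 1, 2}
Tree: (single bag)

Vertex coverage: the bags together contain {0, 1, 2}, the full vertex set. Edge coverage: each edge of G has both endpoints in at least one bag. Running intersection: for every vertex, the bags containing it form a connected subtree. All three properties hold, so this is a valid tree decomposition of width max|bag| − 1 = 2, and hence tw(G) ≤ 2.

Yes; width 2.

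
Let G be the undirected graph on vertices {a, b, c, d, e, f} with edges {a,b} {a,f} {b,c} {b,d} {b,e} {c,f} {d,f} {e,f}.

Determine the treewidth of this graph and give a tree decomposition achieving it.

Treewidth 2.
One optimal decomposition is:
Bags: B1 = {b, c, f}  B2 = {b, e, f}  B3 = {a, b, f}  B4 = {b, d, f}
Tree: B1–B2, B2–B3, B3–B4

Every bag has size at most 3, so the width is 3 − 1 = 2 and tw(G) ≤ 2. Since b–c–f–e–b is a cycle in G, G is not acyclic. Forests are exactly the graphs of treewidth ≤ 1, so tw(G) ≥ 2. Combining the bounds, tw(G) = 2.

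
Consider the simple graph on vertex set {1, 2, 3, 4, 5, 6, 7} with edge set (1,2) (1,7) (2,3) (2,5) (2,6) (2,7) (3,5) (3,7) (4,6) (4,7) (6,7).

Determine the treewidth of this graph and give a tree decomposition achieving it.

Treewidth 2.
Bags: B1 = {1, 2, 7}  B2 = {2, 3, 7}  B3 = {2, 6, 7}  B4 = {4, 6, 7}  B5 = {2, 3, 5}
Tree: B1–B2, B1–B3, B3–B4, B2–B5

The largest bag has 3 vertices, giving width 2; this decomposition certifies tw(G) ≤ 2. For the lower bound, the 3 vertices {2, 3, 5} are pairwise adjacent, and any tree decomposition puts a clique entirely inside one bag — forcing width ≥ 2. Hence tw(G) = 2 exactly.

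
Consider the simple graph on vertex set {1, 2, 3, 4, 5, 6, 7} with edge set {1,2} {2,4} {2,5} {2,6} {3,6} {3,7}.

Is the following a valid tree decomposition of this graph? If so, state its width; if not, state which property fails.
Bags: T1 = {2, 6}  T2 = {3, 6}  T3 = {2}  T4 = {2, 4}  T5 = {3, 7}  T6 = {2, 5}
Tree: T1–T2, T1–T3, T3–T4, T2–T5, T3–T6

A tree decomposition must satisfy three properties: every vertex lies in some bag; for every edge, both endpoints lie together in some bag; and for every vertex, the bags containing it form a connected subtree. Here vertex 1 appears in no bag, so the decomposition is invalid.

No — vertex 1 appears in no bag.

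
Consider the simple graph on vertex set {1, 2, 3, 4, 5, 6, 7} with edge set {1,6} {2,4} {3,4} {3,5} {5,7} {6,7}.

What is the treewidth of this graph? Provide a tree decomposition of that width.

Each bag holds 2 vertices, so the decomposition has width 1, which upper-bounds the treewidth. G has an edge, so its treewidth is at least 1. Combining the bounds, tw(G) = 1.

Treewidth 1.
One such decomposition:
Bags: B1 = {1, 6}  B2 = {6, 7}  B3 = {5, 7}  B4 = {3, 5}  B5 = {3, 4}  B6 = {2, 4}
Tree: B1–B2, B2–B3, B3–B4, B4–B5, B5–B6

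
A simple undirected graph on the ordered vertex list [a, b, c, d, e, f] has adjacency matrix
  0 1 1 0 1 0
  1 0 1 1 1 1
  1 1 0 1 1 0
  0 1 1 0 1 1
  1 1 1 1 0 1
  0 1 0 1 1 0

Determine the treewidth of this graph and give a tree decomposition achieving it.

Treewidth 3.
Bags: B1 = {a, b, c, e}  B2 = {b, c, d, e}  B3 = {b, d, e, f}
Tree: B1–B2, B2–B3

The largest bag has 4 vertices, giving width 3; this decomposition certifies tw(G) ≤ 3. On the other hand G contains the 4-clique {b, c, d, e}. A clique must lie in a single bag of any decomposition, so no decomposition can have width below 3. Hence tw(G) = 3 exactly.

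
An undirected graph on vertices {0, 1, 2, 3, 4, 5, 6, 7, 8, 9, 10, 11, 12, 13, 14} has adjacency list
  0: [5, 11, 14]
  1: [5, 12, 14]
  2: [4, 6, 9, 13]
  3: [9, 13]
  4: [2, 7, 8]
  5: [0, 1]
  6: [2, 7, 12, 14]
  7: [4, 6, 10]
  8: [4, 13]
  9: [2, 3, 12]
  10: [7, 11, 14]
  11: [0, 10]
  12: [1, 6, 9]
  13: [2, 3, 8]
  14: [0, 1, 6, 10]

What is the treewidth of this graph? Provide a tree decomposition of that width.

Every bag has size at most 4, so the width is 4 − 1 = 3 and tw(G) ≤ 3. For the lower bound: the 4 vertex sets {0,5,11}, {10}, {14}, {1,6,7,12} are disjoint, each induces a connected subgraph, and every pair is joined by at least one edge of G. Contracting each set to a single vertex therefore yields K_{4} as a minor, and since treewidth is minor-monotone, tw(G) ≥ tw(K_{4}) = 3. The upper and lower bounds meet at 3, so that is the treewidth.

Treewidth 3.
Bags: B1 = {0, 5, 10, 11}  B2 = {0, 5, 10, 14}  B3 = {1, 5, 10, 14}  B4 = {1, 7, 10, 14}  B5 = {1, 6, 7, 14}  B6 = {1, 6, 7, 12}  B7 = {4, 6, 7, 12}  B8 = {2, 4, 6, 12}  B9 = {2, 4, 9, 12}  B10 = {2, 4, 8, 9}  B11 = {2, 8, 9, 13}  B12 = {3, 8, 9, 13}
Tree: B1–B2, B2–B3, B3–B4, B4–B5, B5–B6, B6–B7, B7–B8, B8–B9, B9–B10, B10–B11, B11–B12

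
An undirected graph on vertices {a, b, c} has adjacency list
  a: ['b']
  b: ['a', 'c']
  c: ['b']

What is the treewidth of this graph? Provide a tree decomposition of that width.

Every bag has size at most 2, so the width is 2 − 1 = 1 and tw(G) ≤ 1. Since G has at least one edge (e.g. b–c), it is not an edgeless graph, so tw(G) ≥ 1. The upper and lower bounds meet at 1, so that is the treewidth.

Treewidth 1.
Bags: B1 = {b, c}  B2 = {a, b}
Tree: B1–B2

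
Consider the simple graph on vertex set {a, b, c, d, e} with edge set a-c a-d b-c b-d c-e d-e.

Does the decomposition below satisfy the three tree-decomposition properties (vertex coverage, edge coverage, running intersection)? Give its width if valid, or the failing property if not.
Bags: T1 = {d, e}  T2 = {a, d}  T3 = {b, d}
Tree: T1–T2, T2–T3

No — vertex c appears in no bag.

A tree decomposition must satisfy three properties: every vertex lies in some bag; for every edge, both endpoints lie together in some bag; and for every vertex, the bags containing it form a connected subtree. Here vertex c appears in no bag, so the decomposition is invalid.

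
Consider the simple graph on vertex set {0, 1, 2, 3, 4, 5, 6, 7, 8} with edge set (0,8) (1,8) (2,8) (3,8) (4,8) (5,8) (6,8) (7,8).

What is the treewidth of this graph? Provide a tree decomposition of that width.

The largest bag has 2 vertices, giving width 1; this decomposition certifies tw(G) ≤ 1. Since G has at least one edge (e.g. 8–6), it is not an edgeless graph, so tw(G) ≥ 1. The upper and lower bounds meet at 1, so that is the treewidth.

Treewidth 1.
One optimal decomposition is:
Bags: B1 = {6, 8}  B2 = {4, 8}  B3 = {3, 8}  B4 = {0, 8}  B5 = {2, 8}  B6 = {5, 8}  B7 = {7, 8}  B8 = {1, 8}
Tree: B1–B2, B2–B3, B3–B4, B2–B5, B3–B6, B3–B7, B1–B8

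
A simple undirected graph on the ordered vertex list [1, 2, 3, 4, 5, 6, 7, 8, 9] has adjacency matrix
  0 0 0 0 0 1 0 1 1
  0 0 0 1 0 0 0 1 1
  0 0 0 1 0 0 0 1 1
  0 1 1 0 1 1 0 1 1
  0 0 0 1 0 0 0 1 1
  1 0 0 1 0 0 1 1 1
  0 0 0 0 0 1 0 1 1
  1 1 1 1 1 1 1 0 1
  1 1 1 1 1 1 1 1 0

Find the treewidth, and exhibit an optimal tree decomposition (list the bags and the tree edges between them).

Every bag has size at most 4, so the width is 4 − 1 = 3 and tw(G) ≤ 3. Conversely, {1, 6, 8, 9} is a clique of size 4, and the vertices of any clique must share a bag in every tree decomposition; so some bag has ≥ 4 vertices and tw(G) ≥ 3. Therefore the treewidth is 3.

Treewidth 3.
One optimal decomposition is:
Bags: B1 = {4, 6, 8, 9}  B2 = {1, 6, 8, 9}  B3 = {3, 4, 8, 9}  B4 = {2, 4, 8, 9}  B5 = {4, 5, 8, 9}  B6 = {6, 7, 8, 9}
Tree: B1–B2, B1–B3, B3–B4, B1–B5, B1–B6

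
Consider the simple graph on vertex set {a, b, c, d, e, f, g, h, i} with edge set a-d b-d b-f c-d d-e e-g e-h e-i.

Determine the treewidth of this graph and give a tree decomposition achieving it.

Treewidth 1.
Bags: B1 = {b, d}  B2 = {c, d}  B3 = {d, e}  B4 = {e, g}  B5 = {b, f}  B6 = {e, h}  B7 = {e, i}  B8 = {a, d}
Tree: B1–B2, B1–B3, B3–B4, B1–B5, B4–B6, B3–B7, B3–B8

The largest bag has 2 vertices, giving width 1; this decomposition certifies tw(G) ≤ 1. Since G has at least one edge (e.g. b–d), it is not an edgeless graph, so tw(G) ≥ 1. Therefore the treewidth is 1.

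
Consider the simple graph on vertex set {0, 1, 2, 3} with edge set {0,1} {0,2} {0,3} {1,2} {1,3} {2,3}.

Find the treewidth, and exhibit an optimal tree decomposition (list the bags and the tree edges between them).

With just one bag of size 4, the width is 4 − 1 = 3, so tw(G) ≤ 3. For the lower bound, the 4 vertices {0, 1, 2, 3} are pairwise adjacent, and any tree decomposition puts a clique entirely inside one bag — forcing width ≥ 3. Therefore the treewidth is 3.

Treewidth 3.
Bags: B1 = {0, 1, 2, 3}
Tree: (single bag)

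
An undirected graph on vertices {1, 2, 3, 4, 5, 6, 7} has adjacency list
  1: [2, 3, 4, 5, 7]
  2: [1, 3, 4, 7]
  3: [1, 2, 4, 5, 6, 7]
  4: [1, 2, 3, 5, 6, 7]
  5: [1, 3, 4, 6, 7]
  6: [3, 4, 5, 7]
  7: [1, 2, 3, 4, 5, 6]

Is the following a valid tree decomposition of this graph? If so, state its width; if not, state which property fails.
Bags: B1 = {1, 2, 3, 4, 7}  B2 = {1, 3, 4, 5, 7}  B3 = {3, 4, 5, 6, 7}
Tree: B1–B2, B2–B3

Checking the three conditions: (i) the bags cover all of {1, 2, 3, 4, 5, 6, 7}; (ii) for each edge, some bag contains both endpoints; (iii) the bags containing any fixed vertex form a subtree. All hold, so the decomposition is valid with width 5 − 1 = 4.

Yes; width 4.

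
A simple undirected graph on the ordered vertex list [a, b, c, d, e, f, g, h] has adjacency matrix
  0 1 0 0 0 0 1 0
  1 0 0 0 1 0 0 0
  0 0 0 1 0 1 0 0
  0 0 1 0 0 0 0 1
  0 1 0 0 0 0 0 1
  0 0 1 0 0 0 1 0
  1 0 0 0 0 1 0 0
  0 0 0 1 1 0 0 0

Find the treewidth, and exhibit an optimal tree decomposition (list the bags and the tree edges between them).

The largest bag has 3 vertices, giving width 2; this decomposition certifies tw(G) ≤ 2. The edges e–h–d–c–f–g–a–b–e form a cycle, so G is not a tree and its treewidth is at least 2. Therefore the treewidth is 2.

Treewidth 2.
One optimal decomposition is:
Bags: B1 = {d, e, h}  B2 = {c, d, e}  B3 = {c, e, f}  B4 = {e, f, g}  B5 = {a, e, g}  B6 = {a, b, e}
Tree: B1–B2, B2–B3, B3–B4, B4–B5, B5–B6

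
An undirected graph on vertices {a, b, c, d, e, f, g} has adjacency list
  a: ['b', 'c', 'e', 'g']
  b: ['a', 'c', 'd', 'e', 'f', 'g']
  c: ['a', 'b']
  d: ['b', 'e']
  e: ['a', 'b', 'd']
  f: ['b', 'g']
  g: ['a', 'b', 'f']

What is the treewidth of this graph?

A width-2 tree decomposition is:
Bags: B1 = {b, f, g}  B2 = {a, b, g}  B3 = {a, b, e}  B4 = {b, d, e}  B5 = {a, b, c}
Tree: B1–B2, B2–B3, B3–B4, B3–B5
Every bag has size at most 3, so the width is 3 − 1 = 2 and tw(G) ≤ 2. Conversely, {b, d, e} is a clique of size 3, and the vertices of any clique must share a bag in every tree decomposition; so some bag has ≥ 3 vertices and tw(G) ≥ 2. Hence tw(G) = 2 exactly.

2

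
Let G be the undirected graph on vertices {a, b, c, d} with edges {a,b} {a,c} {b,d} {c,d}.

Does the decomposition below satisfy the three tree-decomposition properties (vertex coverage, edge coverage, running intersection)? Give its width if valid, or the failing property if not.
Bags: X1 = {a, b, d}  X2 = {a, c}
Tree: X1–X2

A tree decomposition must satisfy three properties: every vertex lies in some bag; for every edge, both endpoints lie together in some bag; and for every vertex, the bags containing it form a connected subtree. Here edge (d,c) lies in no bag, so the decomposition is invalid.

No — edge (d,c) lies in no bag.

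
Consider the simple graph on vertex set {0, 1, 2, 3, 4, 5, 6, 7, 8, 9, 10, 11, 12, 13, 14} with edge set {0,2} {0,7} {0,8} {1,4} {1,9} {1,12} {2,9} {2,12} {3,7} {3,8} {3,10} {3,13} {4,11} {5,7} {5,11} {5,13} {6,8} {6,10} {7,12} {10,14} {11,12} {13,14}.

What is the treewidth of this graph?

A width-3 tree decomposition is:
Bags: B1 = {6, 10, 13, 14}  B2 = {3, 6, 10, 13}  B3 = {3, 6, 8, 13}  B4 = {3, 5, 8, 13}  B5 = {3, 5, 7, 8}  B6 = {0, 5, 7, 8}  B7 = {0, 5, 7, 11}  B8 = {0, 7, 11, 12}  B9 = {0, 2, 11, 12}  B10 = {2, 4, 11, 12}  B11 = {1, 2, 4, 12}  B12 = {1, 2, 4, 9}
Tree: B1–B2, B2–B3, B3–B4, B4–B5, B5–B6, B6–B7, B7–B8, B8–B9, B9–B10, B10–B11, B11–B12
The largest bag has 4 vertices, giving width 3; this decomposition certifies tw(G) ≤ 3. For the lower bound: the 4 vertex sets {6,10,14}, {13}, {3}, {0,5,7,8} are disjoint, each induces a connected subgraph, and every pair is joined by at least one edge of G. Contracting each set to a single vertex therefore yields K_{4} as a minor, and since treewidth is minor-monotone, tw(G) ≥ tw(K_{4}) = 3. Hence tw(G) = 3 exactly.

3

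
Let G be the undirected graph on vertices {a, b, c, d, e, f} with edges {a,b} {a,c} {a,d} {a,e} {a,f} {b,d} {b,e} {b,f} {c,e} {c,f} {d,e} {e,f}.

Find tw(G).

A width-3 tree decomposition is:
Bags: B1 = {a, b, e, f}  B2 = {a, b, d, e}  B3 = {a, c, e, f}
Tree: B1–B2, B1–B3
Each bag holds 4 vertices, so the decomposition has width 3, which upper-bounds the treewidth. On the other hand G contains the 4-clique {a, b, d, e}. A clique must lie in a single bag of any decomposition, so no decomposition can have width below 3. Hence tw(G) = 3 exactly.

3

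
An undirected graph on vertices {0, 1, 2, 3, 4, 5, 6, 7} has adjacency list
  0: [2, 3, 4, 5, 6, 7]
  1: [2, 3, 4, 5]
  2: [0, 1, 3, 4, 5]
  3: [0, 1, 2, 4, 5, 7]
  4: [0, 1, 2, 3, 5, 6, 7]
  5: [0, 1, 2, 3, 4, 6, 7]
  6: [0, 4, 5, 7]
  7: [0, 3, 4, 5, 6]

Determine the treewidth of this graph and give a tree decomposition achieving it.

Treewidth 4.
One such decomposition:
Bags: B1 = {0, 2, 3, 4, 5}  B2 = {1, 2, 3, 4, 5}  B3 = {0, 3, 4, 5, 7}  B4 = {0, 4, 5, 6, 7}
Tree: B1–B2, B1–B3, B3–B4

The largest bag has 5 vertices, giving width 4; this decomposition certifies tw(G) ≤ 4. For the lower bound, the 5 vertices {0, 2, 3, 4, 5} are pairwise adjacent, and any tree decomposition puts a clique entirely inside one bag — forcing width ≥ 4. Therefore the treewidth is 4.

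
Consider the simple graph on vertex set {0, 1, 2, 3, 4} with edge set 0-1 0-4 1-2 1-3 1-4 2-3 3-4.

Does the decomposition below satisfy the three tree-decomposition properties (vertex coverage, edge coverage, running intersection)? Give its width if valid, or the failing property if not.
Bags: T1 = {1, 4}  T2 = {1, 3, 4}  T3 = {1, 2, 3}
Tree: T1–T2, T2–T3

A tree decomposition must satisfy three properties: every vertex lies in some bag; for every edge, both endpoints lie together in some bag; and for every vertex, the bags containing it form a connected subtree. Here vertex 0 appears in no bag, so the decomposition is invalid.

No — vertex 0 appears in no bag.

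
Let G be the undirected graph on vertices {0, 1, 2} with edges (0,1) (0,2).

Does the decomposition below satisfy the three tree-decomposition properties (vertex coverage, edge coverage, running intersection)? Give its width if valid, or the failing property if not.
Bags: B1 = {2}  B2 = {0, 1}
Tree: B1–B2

No — edge (0,2) lies in no bag.

A tree decomposition must satisfy three properties: every vertex lies in some bag; for every edge, both endpoints lie together in some bag; and for every vertex, the bags containing it form a connected subtree. Here edge (0,2) lies in no bag, so the decomposition is invalid.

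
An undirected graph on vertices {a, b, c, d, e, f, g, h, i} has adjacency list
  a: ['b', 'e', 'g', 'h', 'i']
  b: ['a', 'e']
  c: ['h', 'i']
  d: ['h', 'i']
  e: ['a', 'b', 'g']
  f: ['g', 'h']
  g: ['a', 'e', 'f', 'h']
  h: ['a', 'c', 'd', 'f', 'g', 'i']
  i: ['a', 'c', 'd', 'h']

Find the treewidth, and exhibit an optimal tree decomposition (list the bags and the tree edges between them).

Every bag has size at most 3, so the width is 3 − 1 = 2 and tw(G) ≤ 2. On the other hand G contains the 3-clique {a, e, g}. A clique must lie in a single bag of any decomposition, so no decomposition can have width below 2. Combining the bounds, tw(G) = 2.

Treewidth 2.
One such decomposition:
Bags: B1 = {c, h, i}  B2 = {a, h, i}  B3 = {a, g, h}  B4 = {a, e, g}  B5 = {a, b, e}  B6 = {f, g, h}  B7 = {d, h, i}
Tree: B1–B2, B2–B3, B3–B4, B4–B5, B3–B6, B2–B7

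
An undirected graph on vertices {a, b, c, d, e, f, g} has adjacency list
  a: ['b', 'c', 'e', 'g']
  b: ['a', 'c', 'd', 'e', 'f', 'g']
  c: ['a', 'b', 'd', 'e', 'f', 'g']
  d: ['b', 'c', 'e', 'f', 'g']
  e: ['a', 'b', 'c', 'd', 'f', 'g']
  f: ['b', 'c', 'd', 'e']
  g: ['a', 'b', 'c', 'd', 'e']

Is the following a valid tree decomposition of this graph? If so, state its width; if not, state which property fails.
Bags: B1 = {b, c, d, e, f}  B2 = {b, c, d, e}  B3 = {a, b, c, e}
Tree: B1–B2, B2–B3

No — vertex g appears in no bag.

A tree decomposition must satisfy three properties: every vertex lies in some bag; for every edge, both endpoints lie together in some bag; and for every vertex, the bags containing it form a connected subtree. Here vertex g appears in no bag, so the decomposition is invalid.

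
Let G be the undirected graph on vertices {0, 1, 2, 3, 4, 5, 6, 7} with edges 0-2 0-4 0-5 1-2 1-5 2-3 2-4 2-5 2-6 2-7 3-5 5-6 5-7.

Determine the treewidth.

A width-2 tree decomposition is:
Bags: B1 = {2, 5, 7}  B2 = {2, 3, 5}  B3 = {0, 2, 5}  B4 = {2, 5, 6}  B5 = {1, 2, 5}  B6 = {0, 2, 4}
Tree: B1–B2, B2–B3, B2–B4, B4–B5, B3–B6
Each bag holds 3 vertices, so the decomposition has width 2, which upper-bounds the treewidth. For the lower bound, the 3 vertices {0, 2, 4} are pairwise adjacent, and any tree decomposition puts a clique entirely inside one bag — forcing width ≥ 2. Hence tw(G) = 2 exactly.

2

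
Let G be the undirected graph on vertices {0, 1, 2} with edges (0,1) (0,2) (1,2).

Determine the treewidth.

2

A width-2 tree decomposition is:
Bags: B1 = {0, 1, 2}
Tree: (single bag)
A single bag containing all 3 vertices is trivially a valid decomposition of width 2. On the other hand G contains the 3-clique {0, 1, 2}. A clique must lie in a single bag of any decomposition, so no decomposition can have width below 2. Therefore the treewidth is 2.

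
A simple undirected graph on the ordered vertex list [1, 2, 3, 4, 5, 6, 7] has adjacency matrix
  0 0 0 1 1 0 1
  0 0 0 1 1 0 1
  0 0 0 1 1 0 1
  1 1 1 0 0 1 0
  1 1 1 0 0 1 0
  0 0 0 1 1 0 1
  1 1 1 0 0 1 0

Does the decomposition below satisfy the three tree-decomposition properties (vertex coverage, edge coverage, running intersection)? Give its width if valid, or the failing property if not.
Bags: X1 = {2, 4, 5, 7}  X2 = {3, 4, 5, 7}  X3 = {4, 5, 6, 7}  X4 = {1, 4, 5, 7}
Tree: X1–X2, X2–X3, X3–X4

Checking the three conditions: (i) the bags cover all of {1, 2, 3, 4, 5, 6, 7}; (ii) for each edge, some bag contains both endpoints; (iii) the bags containing any fixed vertex form a subtree. All hold, so the decomposition is valid with width 4 − 1 = 3.

Yes; width 3.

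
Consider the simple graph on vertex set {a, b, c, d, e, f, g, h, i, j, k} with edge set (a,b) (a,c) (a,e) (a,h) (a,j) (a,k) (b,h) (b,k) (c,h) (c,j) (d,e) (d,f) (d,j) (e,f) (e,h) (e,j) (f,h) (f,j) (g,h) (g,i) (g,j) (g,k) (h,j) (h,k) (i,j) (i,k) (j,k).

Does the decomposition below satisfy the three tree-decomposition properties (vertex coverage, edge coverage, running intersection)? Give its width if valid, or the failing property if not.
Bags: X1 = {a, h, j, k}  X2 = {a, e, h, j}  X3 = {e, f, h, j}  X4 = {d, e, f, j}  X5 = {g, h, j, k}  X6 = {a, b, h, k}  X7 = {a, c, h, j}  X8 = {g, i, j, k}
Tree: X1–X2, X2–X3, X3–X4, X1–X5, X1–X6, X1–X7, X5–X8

Yes; width 3.

Checking the three conditions: (i) the bags cover all of {a, b, c, d, e, f, g, h, i, j, k}; (ii) for each edge, some bag contains both endpoints; (iii) the bags containing any fixed vertex form a subtree. All hold, so the decomposition is valid with width 4 − 1 = 3.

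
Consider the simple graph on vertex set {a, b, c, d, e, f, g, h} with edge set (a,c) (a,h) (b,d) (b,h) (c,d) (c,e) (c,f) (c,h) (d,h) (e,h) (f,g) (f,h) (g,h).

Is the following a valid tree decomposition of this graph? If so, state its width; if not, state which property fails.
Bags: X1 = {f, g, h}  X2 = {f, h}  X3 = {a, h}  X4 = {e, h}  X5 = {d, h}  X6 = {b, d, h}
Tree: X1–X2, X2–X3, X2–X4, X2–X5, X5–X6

A tree decomposition must satisfy three properties: every vertex lies in some bag; for every edge, both endpoints lie together in some bag; and for every vertex, the bags containing it form a connected subtree. Here vertex c appears in no bag, so the decomposition is invalid.

No — vertex c appears in no bag.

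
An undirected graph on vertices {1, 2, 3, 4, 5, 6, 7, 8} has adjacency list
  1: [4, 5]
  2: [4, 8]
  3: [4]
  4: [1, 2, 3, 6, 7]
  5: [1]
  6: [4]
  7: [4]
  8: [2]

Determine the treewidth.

1

A width-1 tree decomposition is:
Bags: B1 = {4, 7}  B2 = {1, 4}  B3 = {4, 6}  B4 = {2, 4}  B5 = {2, 8}  B6 = {3, 4}  B7 = {1, 5}
Tree: B1–B2, B1–B3, B3–B4, B4–B5, B2–B6, B2–B7
Every bag has size at most 2, so the width is 2 − 1 = 1 and tw(G) ≤ 1. Any graph with an edge has treewidth ≥ 1, and G has the edge 4–7. The upper and lower bounds meet at 1, so that is the treewidth.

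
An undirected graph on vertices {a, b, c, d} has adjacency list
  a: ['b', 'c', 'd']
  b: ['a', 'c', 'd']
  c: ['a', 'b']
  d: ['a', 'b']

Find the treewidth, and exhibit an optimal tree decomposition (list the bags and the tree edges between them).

Treewidth 2.
Bags: B1 = {a, b, c}  B2 = {a, b, d}
Tree: B1–B2

Each bag holds 3 vertices, so the decomposition has width 2, which upper-bounds the treewidth. On the other hand G contains the 3-clique {a, b, d}. A clique must lie in a single bag of any decomposition, so no decomposition can have width below 2. The upper and lower bounds meet at 2, so that is the treewidth.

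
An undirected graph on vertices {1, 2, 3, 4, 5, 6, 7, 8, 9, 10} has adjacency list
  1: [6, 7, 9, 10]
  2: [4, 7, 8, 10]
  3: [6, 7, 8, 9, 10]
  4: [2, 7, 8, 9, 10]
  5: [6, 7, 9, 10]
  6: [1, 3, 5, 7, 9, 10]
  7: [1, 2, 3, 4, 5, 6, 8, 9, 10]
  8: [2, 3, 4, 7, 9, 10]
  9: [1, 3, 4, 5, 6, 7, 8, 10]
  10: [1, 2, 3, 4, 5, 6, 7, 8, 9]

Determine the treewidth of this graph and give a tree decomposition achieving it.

Treewidth 4.
Bags: B1 = {3, 7, 8, 9, 10}  B2 = {3, 6, 7, 9, 10}  B3 = {5, 6, 7, 9, 10}  B4 = {4, 7, 8, 9, 10}  B5 = {2, 4, 7, 8, 10}  B6 = {1, 6, 7, 9, 10}
Tree: B1–B2, B2–B3, B1–B4, B4–B5, B2–B6

Every bag has size at most 5, so the width is 5 − 1 = 4 and tw(G) ≤ 4. Conversely, {3, 7, 8, 9, 10} is a clique of size 5, and the vertices of any clique must share a bag in every tree decomposition; so some bag has ≥ 5 vertices and tw(G) ≥ 4. Therefore the treewidth is 4.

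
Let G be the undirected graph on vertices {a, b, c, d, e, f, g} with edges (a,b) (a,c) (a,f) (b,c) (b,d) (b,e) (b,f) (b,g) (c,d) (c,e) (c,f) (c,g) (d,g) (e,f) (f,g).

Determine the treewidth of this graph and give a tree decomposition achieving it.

Treewidth 3.
Bags: B1 = {b, c, f, g}  B2 = {b, c, d, g}  B3 = {b, c, e, f}  B4 = {a, b, c, f}
Tree: B1–B2, B1–B3, B1–B4

The largest bag has 4 vertices, giving width 3; this decomposition certifies tw(G) ≤ 3. For the lower bound, the 4 vertices {b, c, d, g} are pairwise adjacent, and any tree decomposition puts a clique entirely inside one bag — forcing width ≥ 3. The upper and lower bounds meet at 3, so that is the treewidth.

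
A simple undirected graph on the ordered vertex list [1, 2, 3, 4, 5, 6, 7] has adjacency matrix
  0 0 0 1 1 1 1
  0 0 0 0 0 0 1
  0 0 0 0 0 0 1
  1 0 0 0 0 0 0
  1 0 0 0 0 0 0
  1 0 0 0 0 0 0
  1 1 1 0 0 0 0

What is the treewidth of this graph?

A width-1 tree decomposition is:
Bags: B1 = {1, 7}  B2 = {2, 7}  B3 = {1, 4}  B4 = {1, 5}  B5 = {3, 7}  B6 = {1, 6}
Tree: B1–B2, B1–B3, B1–B4, B2–B5, B1–B6
Every bag has size at most 2, so the width is 2 − 1 = 1 and tw(G) ≤ 1. G has an edge, so its treewidth is at least 1. Therefore the treewidth is 1.

1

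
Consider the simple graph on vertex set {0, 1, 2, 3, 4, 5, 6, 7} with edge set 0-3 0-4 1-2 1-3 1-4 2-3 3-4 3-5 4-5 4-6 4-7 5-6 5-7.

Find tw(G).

A width-2 tree decomposition is:
Bags: B1 = {1, 3, 4}  B2 = {0, 3, 4}  B3 = {3, 4, 5}  B4 = {4, 5, 6}  B5 = {1, 2, 3}  B6 = {4, 5, 7}
Tree: B1–B2, B2–B3, B3–B4, B1–B5, B3–B6
Each bag holds 3 vertices, so the decomposition has width 2, which upper-bounds the treewidth. On the other hand G contains the 3-clique {1, 2, 3}. A clique must lie in a single bag of any decomposition, so no decomposition can have width below 2. Hence tw(G) = 2 exactly.

2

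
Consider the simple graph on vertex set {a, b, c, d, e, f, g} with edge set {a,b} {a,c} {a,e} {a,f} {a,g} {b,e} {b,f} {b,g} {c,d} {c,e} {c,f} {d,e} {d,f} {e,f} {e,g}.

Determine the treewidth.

3

A width-3 tree decomposition is:
Bags: B1 = {a, b, e, f}  B2 = {a, c, e, f}  B3 = {c, d, e, f}  B4 = {a, b, e, g}
Tree: B1–B2, B2–B3, B1–B4
Every bag has size at most 4, so the width is 4 − 1 = 3 and tw(G) ≤ 3. On the other hand G contains the 4-clique {a, b, e, g}. A clique must lie in a single bag of any decomposition, so no decomposition can have width below 3. Therefore the treewidth is 3.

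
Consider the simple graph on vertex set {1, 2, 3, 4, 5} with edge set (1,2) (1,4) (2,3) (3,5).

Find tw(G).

1

A width-1 tree decomposition is:
Bags: B1 = {1, 2}  B2 = {2, 3}  B3 = {3, 5}  B4 = {1, 4}
Tree: B1–B2, B2–B3, B1–B4
Every bag has size at most 2, so the width is 2 − 1 = 1 and tw(G) ≤ 1. Since G has at least one edge (e.g. 2–1), it is not an edgeless graph, so tw(G) ≥ 1. Combining the bounds, tw(G) = 1.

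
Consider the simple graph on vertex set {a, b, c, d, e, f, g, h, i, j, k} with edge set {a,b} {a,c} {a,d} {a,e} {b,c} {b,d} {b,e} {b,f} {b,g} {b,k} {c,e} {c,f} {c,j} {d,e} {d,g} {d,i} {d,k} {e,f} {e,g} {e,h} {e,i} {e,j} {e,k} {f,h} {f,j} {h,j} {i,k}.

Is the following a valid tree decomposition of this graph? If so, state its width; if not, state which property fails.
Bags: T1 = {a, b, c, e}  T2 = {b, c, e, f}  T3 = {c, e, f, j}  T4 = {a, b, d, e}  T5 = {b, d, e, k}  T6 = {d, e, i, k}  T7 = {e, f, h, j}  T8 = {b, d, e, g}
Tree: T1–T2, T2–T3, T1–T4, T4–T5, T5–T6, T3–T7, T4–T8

Yes; width 3.

Every vertex of G appears in some bag (union = {a, b, c, d, e, f, g, h, i, j, k}); every edge is covered by a bag; and for each vertex v the set of bags containing v is connected in the bag tree. The decomposition is therefore valid. The largest bag has 4 vertices, so the width is 3.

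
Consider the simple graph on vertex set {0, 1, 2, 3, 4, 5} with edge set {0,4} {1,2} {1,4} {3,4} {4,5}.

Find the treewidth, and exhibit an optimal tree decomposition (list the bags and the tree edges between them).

The largest bag has 2 vertices, giving width 1; this decomposition certifies tw(G) ≤ 1. Since G has at least one edge (e.g. 3–4), it is not an edgeless graph, so tw(G) ≥ 1. The upper and lower bounds meet at 1, so that is the treewidth.

Treewidth 1.
One optimal decomposition is:
Bags: B1 = {3, 4}  B2 = {4, 5}  B3 = {0, 4}  B4 = {1, 4}  B5 = {1, 2}
Tree: B1–B2, B2–B3, B3–B4, B4–B5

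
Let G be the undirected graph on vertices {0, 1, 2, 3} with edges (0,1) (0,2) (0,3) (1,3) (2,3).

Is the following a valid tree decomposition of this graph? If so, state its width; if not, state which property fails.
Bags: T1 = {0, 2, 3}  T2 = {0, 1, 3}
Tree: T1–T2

Yes; width 2.

Every vertex of G appears in some bag (union = {0, 1, 2, 3}); every edge is covered by a bag; and for each vertex v the set of bags containing v is connected in the bag tree. The decomposition is therefore valid. The largest bag has 3 vertices, so the width is 2.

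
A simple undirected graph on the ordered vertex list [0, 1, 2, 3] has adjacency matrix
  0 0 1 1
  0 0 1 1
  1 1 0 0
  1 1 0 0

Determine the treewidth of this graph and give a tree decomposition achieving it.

Treewidth 2.
One optimal decomposition is:
Bags: B1 = {0, 1, 2}  B2 = {0, 1, 3}
Tree: B1–B2

The largest bag has 3 vertices, giving width 2; this decomposition certifies tw(G) ≤ 2. The edges 0–2–1–3–0 form a cycle, so G is not a tree and its treewidth is at least 2. The upper and lower bounds meet at 2, so that is the treewidth.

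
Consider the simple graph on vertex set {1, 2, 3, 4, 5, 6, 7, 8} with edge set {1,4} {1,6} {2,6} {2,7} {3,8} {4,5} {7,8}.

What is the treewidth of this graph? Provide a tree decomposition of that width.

Treewidth 1.
One such decomposition:
Bags: B1 = {4, 5}  B2 = {1, 4}  B3 = {1, 6}  B4 = {2, 6}  B5 = {2, 7}  B6 = {7, 8}  B7 = {3, 8}
Tree: B1–B2, B2–B3, B3–B4, B4–B5, B5–B6, B6–B7

The largest bag has 2 vertices, giving width 1; this decomposition certifies tw(G) ≤ 1. Since G has at least one edge (e.g. 5–4), it is not an edgeless graph, so tw(G) ≥ 1. The upper and lower bounds meet at 1, so that is the treewidth.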